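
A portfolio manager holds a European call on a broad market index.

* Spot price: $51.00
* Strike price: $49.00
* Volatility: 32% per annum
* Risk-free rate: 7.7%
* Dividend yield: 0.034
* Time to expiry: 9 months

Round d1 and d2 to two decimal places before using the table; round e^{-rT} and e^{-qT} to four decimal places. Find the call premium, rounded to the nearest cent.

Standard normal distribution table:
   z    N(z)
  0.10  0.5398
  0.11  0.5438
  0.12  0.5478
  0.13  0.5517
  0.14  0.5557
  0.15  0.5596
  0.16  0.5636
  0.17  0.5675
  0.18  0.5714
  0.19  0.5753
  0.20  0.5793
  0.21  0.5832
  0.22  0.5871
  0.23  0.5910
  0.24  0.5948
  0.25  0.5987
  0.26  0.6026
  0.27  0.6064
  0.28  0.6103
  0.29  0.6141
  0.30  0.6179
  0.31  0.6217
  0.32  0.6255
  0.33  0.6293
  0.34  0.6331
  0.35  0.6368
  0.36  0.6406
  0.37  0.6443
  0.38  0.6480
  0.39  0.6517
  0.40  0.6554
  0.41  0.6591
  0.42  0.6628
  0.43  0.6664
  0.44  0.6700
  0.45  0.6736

$7.25

T = 0.75;  σ√T = 0.2771
d₁ = [ln(51/49) + (0.077 − 0.034 + ½·0.32²)·0.75] / (σ√T) = (0.0400 + 0.0707) / 0.2771 = 0.3993 → 0.40
d₂ = 0.3993 − 0.2771 = 0.1222 → 0.12
exp(−qT) = exp(−0.034·0.75) = 0.9748;  exp(−rT) = exp(−0.077·0.75) = 0.9439
C = 51·0.9748·N(0.40) − 49·0.9439·N(0.12) = 51·0.9748·0.6554 − 49·0.9439·0.5478 = 32.5831 − 25.3364 = 7.2467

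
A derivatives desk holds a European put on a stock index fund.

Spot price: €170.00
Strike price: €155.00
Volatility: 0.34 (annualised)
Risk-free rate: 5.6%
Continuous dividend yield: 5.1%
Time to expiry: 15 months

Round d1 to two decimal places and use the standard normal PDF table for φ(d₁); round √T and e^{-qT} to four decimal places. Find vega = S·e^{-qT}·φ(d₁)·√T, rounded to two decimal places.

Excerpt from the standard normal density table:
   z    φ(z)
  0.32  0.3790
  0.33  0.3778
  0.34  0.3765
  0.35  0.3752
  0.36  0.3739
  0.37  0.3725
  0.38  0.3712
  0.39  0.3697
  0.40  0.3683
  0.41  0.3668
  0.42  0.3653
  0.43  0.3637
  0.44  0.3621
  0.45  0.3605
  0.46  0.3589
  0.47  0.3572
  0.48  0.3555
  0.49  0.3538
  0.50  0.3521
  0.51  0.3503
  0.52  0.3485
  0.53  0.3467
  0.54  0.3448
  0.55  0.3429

σ√T = 0.34·√1.25 = 0.3801
d₁ = [ln(170/155) + (0.056 − 0.051 + 0.34²/2)·1.25] / 0.3801 = [0.0924 + 0.0785] / 0.3801 = 0.4495 → 0.45
√T = √1.25 = 1.1180
φ(d₁) = φ(0.45) = 0.3605
exp(−qT) = exp(−0.051·1.25) = 0.9382
vega = S·exp(−qT)·φ(d₁)·√T = 170·0.9382·0.3605·1.1180 = 64.2823

64.28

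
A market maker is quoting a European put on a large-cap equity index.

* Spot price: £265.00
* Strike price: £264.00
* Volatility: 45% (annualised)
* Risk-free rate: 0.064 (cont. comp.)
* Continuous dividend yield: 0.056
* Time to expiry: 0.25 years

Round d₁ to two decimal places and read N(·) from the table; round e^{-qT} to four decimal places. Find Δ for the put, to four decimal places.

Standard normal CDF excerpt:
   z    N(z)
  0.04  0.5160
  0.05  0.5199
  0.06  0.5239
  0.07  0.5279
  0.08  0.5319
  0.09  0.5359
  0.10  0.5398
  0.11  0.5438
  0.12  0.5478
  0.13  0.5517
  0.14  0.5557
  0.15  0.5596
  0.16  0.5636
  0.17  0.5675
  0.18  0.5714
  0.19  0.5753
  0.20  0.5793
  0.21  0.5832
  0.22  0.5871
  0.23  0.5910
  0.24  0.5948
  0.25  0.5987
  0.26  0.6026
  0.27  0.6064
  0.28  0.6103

-0.4381

σ√T = 0.45·√0.25 = 0.2250
d₁ = [ln(265/264) + (0.064 − 0.056 + ½·0.45²)·0.25] / (σ√T) = (0.0038 + 0.0273) / 0.2250 = 0.1382 → 0.14
N(d₁) = N(0.14) = 0.5557
Δ_put = exp(−qT)·(N(d₁) − 1) = 0.9861·(0.5557 − 1) = -0.4381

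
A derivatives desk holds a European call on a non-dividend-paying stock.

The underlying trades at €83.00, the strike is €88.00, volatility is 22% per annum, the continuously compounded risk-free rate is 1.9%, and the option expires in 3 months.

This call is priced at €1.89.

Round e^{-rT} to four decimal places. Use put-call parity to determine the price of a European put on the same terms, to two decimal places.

€6.48

e^(−rT) = e^(−0.019·0.25) = 0.9953
Put-call parity: C − P = S − K·e^(−rT) = 83 − 88·0.9953 = 83 − 87.5864 = -4.5864
P = C − (C − P) = 1.89 − (-4.5864) = 6.4764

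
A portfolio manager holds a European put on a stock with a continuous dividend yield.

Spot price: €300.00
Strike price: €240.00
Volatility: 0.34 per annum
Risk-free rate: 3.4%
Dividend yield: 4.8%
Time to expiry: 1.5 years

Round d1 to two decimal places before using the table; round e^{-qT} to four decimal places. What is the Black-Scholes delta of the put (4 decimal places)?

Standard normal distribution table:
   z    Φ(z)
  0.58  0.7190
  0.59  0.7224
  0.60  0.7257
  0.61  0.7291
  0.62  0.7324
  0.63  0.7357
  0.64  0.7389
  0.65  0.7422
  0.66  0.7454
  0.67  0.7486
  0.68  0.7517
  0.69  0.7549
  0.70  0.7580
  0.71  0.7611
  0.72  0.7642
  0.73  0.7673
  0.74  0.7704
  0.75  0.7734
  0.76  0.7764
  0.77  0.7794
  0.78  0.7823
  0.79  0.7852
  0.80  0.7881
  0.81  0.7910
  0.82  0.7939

σ√T = 0.34 × 1.2247 = 0.4164
d₁ = [ln(300/240) + (0.034 − 0.048 + 0.34²/2)·1.5] / 0.4164 = [0.2231 + 0.0657] / 0.4164 = 0.6936 ⇒ 0.69
N(d₁) = N(0.69) = 0.7549
Δ_put = exp(−qT)·(N(d₁) − 1) = 0.9305·(0.7549 − 1) = -0.2281

-0.2281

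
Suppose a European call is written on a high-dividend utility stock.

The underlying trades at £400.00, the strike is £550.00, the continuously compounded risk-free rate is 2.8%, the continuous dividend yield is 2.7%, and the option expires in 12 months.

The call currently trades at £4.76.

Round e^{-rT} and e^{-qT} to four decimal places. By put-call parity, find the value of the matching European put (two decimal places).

£150.22

exp(−qT) = exp(−0.027·1) = 0.9734;  exp(−rT) = exp(−0.028·1) = 0.9724
Put-call parity: C − P = S·e^(−qT) − K·e^(−rT) = 400·0.9734 − 550·0.9724 = 389.3600 − 534.8200 = -145.4600
P = C − (C − P) = 4.76 − (-145.4600) = 150.2200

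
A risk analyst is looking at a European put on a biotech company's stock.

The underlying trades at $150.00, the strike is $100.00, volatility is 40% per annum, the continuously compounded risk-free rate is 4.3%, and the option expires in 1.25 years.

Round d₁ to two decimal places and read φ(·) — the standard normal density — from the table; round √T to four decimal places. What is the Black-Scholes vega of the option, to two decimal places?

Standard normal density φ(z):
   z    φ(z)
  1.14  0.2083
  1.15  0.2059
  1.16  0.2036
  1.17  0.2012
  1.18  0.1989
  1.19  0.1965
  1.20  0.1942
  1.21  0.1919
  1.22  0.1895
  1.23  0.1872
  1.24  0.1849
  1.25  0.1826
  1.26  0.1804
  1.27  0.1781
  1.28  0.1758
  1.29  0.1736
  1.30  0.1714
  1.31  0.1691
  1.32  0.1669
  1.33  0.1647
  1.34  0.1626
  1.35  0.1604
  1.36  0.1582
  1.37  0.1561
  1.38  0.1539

30.62

σ√T = 0.4·√1.25 = 0.4472
d₁ = [ln(150/100) + (0.043 + 0.4²/2)·1.25] / 0.4472 = [0.4055 + 0.1538] / 0.4472 = 1.2504 ≈ 1.25
√T = √1.25 = 1.1180
φ(d₁) = φ(1.25) = 0.1826
vega = S·φ(d₁)·√T = 150·0.1826·1.1180 = 30.6220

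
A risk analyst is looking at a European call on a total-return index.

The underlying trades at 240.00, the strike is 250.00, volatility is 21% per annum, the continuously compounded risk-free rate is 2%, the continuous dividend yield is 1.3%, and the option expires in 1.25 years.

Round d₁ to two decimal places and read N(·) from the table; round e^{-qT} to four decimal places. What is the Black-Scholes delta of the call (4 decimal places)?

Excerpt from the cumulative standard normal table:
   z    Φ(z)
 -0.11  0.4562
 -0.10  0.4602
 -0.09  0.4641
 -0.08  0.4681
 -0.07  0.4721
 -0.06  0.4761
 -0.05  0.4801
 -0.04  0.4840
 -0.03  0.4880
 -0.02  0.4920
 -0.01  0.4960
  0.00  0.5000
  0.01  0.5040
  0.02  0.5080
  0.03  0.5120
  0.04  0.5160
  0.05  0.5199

σ√T = 0.21·√1.25 = 0.2348
ln(S/K) + (r − q + σ²/2)T = ln(240/250) + (0.02 − 0.013 + 0.21²/2)·1.25 = -0.0408 + 0.0363 = -0.0045
d₁ = -0.0045 / 0.2348 = -0.0192 which rounds to -0.02
N(d₁) = N(-0.02) = 0.4920
Δ_call = exp(−qT)·N(d₁) = 0.9839·0.4920 = 0.4841

0.4841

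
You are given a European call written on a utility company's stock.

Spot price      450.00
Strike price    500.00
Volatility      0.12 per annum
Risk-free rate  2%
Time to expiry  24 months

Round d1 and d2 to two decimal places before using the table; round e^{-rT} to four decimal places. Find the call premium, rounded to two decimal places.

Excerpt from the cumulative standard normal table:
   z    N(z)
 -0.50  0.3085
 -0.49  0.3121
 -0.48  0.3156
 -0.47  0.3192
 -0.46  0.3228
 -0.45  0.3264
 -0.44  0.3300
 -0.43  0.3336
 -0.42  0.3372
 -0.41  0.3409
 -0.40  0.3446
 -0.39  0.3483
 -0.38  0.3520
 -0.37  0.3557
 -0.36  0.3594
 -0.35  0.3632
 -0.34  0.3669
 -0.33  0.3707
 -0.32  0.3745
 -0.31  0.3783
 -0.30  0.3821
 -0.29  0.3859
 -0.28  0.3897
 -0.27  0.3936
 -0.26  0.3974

18.60

σ√T = 0.12·√2 = 0.1697
d₁ = [ln(450/500) + (0.02 + 0.12²/2)·2] / 0.1697 = [-0.1054 + 0.0544] / 0.1697 = -0.3003 ⇒ -0.30
d₂ = d₁ − σ√T = -0.3003 − 0.1697 = -0.4700 ⇒ -0.47
e^(−rT) = e^(−0.02·2) = 0.9608
N(d₁) = N(-0.30) = 0.3821;  N(d₂) = N(-0.47) = 0.3192
C = 450·0.3821 − 500·0.9608·0.3192 = 171.9450 − 153.3437 = 18.6013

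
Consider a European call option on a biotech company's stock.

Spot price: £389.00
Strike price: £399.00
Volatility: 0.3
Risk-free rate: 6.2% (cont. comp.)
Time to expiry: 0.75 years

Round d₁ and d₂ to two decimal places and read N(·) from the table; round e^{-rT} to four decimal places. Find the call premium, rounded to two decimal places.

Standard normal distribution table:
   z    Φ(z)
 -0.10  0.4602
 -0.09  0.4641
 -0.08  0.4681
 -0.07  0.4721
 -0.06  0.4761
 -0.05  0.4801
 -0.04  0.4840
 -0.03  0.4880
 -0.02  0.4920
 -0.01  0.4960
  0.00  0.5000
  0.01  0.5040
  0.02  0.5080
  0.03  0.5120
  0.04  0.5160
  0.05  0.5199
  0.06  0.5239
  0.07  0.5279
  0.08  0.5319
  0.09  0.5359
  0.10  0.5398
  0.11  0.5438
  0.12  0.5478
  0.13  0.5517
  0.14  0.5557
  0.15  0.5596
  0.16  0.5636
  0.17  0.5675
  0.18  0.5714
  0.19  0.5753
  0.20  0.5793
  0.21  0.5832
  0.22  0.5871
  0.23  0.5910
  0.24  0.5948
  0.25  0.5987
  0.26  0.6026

£44.00

T = 0.75;  σ√T = 0.2598
d₁ = [ln(389/399) + (0.062 + ½·0.3²)·0.75] / (σ√T) = (-0.0254 + 0.0803) / 0.2598 = 0.2112 which rounds to 0.21
d₂ = 0.2112 − 0.2598 = -0.0486 which rounds to -0.05
e^(−rT) = e^(−0.062·0.75) = 0.9546
N(d₁) = N(0.21) = 0.5832;  N(d₂) = N(-0.05) = 0.4801
C = 389·0.5832 − 399·0.9546·0.4801 = 226.8648 − 182.8631 = 44.0017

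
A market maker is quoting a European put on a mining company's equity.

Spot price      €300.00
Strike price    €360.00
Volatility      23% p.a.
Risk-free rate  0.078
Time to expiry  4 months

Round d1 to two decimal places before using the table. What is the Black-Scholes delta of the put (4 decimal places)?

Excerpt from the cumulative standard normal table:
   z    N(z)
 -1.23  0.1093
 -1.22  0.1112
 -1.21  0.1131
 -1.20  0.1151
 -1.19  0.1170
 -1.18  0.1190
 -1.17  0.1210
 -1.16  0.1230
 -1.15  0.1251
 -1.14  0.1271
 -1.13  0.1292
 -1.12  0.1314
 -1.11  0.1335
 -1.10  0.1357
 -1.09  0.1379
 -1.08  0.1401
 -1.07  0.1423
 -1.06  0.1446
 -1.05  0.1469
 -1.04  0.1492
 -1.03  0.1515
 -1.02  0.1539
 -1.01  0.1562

-0.8665

σ√T = 0.23·√0.3333 = 0.1328
ln(S/K) + (r + σ²/2)T = ln(300/360) + (0.078 + 0.23²/2)·0.3333 = -0.1823 + 0.0348 = -0.1475
d₁ = -0.1475 / 0.1328 = -1.1108 which rounds to -1.11
N(d₁) = N(-1.11) = 0.1335
Δ_put = N(d₁) − 1 = 0.1335 − 1 = -0.8665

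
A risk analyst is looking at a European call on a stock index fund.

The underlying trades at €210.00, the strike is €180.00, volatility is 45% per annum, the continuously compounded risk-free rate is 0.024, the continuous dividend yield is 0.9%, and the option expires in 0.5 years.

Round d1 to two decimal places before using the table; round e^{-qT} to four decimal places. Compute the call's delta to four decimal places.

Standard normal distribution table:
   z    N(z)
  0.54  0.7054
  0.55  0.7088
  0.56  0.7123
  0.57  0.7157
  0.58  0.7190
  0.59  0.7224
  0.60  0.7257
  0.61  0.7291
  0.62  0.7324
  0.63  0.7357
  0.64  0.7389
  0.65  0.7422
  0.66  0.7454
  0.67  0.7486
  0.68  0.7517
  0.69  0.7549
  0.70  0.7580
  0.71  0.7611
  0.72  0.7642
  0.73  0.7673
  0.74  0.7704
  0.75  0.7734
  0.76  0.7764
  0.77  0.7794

0.7452

σ√T = 0.45·√0.5 = 0.3182
d₁ = [ln(210/180) + (0.024 − 0.009 + ½·0.45²)·0.5] / (σ√T) = (0.1542 + 0.0581) / 0.3182 = 0.6671 ≈ 0.67
N(d₁) = N(0.67) = 0.7486
Δ_call = exp(−qT)·N(d₁) = 0.9955·0.7486 = 0.7452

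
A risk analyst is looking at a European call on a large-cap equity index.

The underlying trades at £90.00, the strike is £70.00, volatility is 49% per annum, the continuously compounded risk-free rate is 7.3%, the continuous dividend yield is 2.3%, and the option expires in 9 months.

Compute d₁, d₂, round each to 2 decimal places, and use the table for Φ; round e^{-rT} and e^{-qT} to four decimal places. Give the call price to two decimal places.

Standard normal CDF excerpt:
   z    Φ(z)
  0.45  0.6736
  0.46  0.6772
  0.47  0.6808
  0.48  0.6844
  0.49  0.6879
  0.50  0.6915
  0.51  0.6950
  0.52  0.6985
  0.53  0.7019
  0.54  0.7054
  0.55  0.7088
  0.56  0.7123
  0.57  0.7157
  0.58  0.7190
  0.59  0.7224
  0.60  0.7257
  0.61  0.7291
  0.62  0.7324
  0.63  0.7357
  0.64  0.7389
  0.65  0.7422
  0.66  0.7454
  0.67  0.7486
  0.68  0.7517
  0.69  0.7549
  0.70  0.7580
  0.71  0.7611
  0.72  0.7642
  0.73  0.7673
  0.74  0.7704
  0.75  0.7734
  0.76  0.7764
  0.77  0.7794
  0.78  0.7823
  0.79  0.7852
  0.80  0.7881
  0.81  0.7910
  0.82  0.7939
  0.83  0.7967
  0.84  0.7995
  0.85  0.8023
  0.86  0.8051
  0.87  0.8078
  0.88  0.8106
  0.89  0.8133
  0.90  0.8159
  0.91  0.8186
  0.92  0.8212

σ√T = 0.49 × 0.8660 = 0.4244
ln(S/K) + (r − q + σ²/2)T = ln(90/70) + (0.073 − 0.023 + 0.49²/2)·0.75 = 0.2513 + 0.1275 = 0.3789
d₁ = 0.3789 / 0.4244 = 0.8928 ≈ 0.89
d₂ = d₁ − σ√T = 0.8928 − 0.4244 = 0.4684 ≈ 0.47
exp(−qT) = exp(−0.023·0.75) = 0.9829;  exp(−rT) = exp(−0.073·0.75) = 0.9467
N(d₁) = N(0.89) = 0.8133;  N(d₂) = N(0.47) = 0.6808
C = 90·0.9829·0.8133 − 70·0.9467·0.6808 = 71.9453 − 45.1159 = 26.8294

£26.83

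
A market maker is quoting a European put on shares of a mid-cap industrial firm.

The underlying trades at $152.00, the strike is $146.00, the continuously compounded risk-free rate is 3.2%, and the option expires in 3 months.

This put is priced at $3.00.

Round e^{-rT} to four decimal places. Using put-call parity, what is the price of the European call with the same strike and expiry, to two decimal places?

e^(−rT) = e^(−0.032·0.25) = 0.9920
Put-call parity: C − P = S − K·e^(−rT) = 152 − 146·0.9920 = 152 − 144.8320 = 7.1680
C = P + (C − P) = 3.00 + (7.1680) = 10.1680

$10.17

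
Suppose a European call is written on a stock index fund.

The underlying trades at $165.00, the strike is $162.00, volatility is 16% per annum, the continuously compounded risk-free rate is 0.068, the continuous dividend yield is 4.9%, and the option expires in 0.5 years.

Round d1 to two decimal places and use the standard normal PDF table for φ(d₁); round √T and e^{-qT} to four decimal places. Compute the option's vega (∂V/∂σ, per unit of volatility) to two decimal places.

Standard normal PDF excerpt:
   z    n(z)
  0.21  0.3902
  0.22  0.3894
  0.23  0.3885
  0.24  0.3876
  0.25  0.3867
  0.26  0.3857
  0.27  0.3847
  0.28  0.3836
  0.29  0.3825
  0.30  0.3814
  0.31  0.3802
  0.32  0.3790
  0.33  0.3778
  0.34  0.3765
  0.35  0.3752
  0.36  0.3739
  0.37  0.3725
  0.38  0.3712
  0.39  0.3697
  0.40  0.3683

T = 0.5;  σ√T = 0.1131
d₁ = [ln(165/162) + (0.068 − 0.049 + ½·0.16²)·0.5] / (σ√T) = (0.0183 + 0.0159) / 0.1131 = 0.3027 → 0.30
√T = √0.5 = 0.7071
φ(d₁) = φ(0.30) = 0.3814
exp(−qT) = exp(−0.049·0.5) = 0.9758
vega = S·exp(−qT)·φ(d₁)·√T = 165·0.9758·0.3814·0.7071 = 43.4216

43.42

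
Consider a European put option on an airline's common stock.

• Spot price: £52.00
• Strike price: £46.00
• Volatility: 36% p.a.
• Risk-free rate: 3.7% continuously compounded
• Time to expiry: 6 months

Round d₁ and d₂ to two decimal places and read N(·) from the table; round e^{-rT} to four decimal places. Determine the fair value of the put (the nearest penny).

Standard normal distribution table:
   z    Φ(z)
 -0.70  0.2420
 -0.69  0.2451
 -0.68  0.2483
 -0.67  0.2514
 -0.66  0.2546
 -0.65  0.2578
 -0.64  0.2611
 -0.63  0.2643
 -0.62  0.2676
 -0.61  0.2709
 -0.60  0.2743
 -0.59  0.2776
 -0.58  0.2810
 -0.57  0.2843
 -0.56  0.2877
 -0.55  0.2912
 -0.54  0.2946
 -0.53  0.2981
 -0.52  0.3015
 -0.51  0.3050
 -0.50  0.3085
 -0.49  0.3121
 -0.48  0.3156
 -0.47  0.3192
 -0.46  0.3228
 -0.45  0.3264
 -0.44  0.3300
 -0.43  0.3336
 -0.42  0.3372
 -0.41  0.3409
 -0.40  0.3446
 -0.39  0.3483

£2.15

T = 0.5;  σ√T = 0.2546
d₁ = [ln(52/46) + (0.037 + ½·0.36²)·0.5] / (σ√T) = (0.1226 + 0.0509) / 0.2546 = 0.6816 → 0.68
d₂ = 0.6816 − 0.2546 = 0.4270 → 0.43
e^(−rT) = e^(−0.037·0.5) = 0.9817
N(−d₂) = N(-0.43) = 0.3336;  N(−d₁) = N(-0.68) = 0.2483
P = 46·0.9817·0.3336 − 52·0.2483 = 15.0648 − 12.9116 = 2.1532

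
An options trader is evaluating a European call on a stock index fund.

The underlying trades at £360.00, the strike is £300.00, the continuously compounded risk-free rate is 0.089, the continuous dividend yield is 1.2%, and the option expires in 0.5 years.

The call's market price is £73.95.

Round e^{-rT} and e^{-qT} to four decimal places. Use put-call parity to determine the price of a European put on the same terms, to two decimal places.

e^(−qT) = e^(−0.012·0.5) = 0.9940;  e^(−rT) = e^(−0.089·0.5) = 0.9565
Put-call parity: C − P = S·e^(−qT) − K·e^(−rT) = 360·0.9940 − 300·0.9565 = 357.8400 − 286.9500 = 70.8900
P = C − (C − P) = 73.95 − (70.8900) = 3.0600

£3.06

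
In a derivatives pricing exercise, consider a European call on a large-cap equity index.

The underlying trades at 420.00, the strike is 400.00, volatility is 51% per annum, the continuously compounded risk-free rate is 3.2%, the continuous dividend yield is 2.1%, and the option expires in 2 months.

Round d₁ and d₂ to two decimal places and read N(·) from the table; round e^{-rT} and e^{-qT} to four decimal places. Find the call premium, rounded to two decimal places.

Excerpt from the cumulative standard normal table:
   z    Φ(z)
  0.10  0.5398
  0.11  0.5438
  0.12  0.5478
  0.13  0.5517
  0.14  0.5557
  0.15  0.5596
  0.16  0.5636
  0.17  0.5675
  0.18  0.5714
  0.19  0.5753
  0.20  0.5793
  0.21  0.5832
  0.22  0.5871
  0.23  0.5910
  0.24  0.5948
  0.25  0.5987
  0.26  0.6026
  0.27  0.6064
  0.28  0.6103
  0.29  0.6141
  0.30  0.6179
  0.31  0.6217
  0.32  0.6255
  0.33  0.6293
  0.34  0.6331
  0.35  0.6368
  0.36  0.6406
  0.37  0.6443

45.42

σ√T = 0.51·√0.1667 = 0.2082
d₁ = [ln(420/400) + (0.032 − 0.021 + 0.51²/2)·0.1667] / 0.2082 = [0.0488 + 0.0235] / 0.2082 = 0.3472 ⇒ 0.35
d₂ = d₁ − σ√T = 0.3472 − 0.2082 = 0.1390 ⇒ 0.14
exp(−qT) = exp(−0.021·0.1667) = 0.9965;  exp(−rT) = exp(−0.032·0.1667) = 0.9947
N(d₁) = N(0.35) = 0.6368;  N(d₂) = N(0.14) = 0.5557
C = 420·0.9965·0.6368 − 400·0.9947·0.5557 = 266.5199 − 221.1019 = 45.4180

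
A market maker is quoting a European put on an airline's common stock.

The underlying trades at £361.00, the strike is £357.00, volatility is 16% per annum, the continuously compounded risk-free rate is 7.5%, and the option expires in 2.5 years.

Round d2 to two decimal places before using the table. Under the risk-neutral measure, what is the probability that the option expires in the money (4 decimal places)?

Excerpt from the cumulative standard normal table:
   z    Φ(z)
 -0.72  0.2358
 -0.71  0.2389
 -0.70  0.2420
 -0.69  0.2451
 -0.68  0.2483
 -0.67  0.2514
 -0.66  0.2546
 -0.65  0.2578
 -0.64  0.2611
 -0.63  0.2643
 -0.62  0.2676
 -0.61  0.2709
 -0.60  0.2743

0.2546

σ√T = 0.16·√2.5 = 0.2530
d₁ = [ln(361/357) + (0.075 + ½·0.16²)·2.5] / (σ√T) = (0.0111 + 0.2195) / 0.2530 = 0.9117 ⇒ 0.91
d₂ = 0.9117 − 0.2530 = 0.6587 ⇒ 0.66
Pr(exercise) under Q = N(−d₂) = N(-0.66) = 0.2546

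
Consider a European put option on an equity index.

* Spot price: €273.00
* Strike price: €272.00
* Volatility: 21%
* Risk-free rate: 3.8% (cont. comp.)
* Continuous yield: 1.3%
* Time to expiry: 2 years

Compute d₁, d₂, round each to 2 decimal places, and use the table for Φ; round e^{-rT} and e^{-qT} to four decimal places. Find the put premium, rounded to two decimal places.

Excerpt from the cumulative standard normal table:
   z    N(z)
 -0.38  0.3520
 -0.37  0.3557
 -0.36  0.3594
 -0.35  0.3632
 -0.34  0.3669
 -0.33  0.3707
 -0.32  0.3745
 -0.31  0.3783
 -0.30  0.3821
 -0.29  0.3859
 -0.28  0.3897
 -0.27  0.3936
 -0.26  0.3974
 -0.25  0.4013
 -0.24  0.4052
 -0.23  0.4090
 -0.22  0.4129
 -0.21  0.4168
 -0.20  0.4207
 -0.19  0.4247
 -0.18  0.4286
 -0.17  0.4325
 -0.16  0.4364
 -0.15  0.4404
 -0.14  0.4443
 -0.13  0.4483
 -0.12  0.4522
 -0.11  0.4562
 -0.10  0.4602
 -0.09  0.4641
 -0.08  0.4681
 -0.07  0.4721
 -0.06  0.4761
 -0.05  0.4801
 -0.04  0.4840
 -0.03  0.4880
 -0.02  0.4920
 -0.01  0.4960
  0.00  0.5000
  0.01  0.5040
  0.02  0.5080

€24.42

T = 2;  σ√T = 0.2970
d₁ = [ln(273/272) + (0.038 − 0.013 + 0.21²/2)·2] / 0.2970 = [0.0037 + 0.0941] / 0.2970 = 0.3292 → 0.33
d₂ = d₁ − σ√T = 0.3292 − 0.2970 = 0.0322 → 0.03
e^(−qT) = e^(−0.013·2) = 0.9743;  e^(−rT) = e^(−0.038·2) = 0.9268
N(−d₂) = N(-0.03) = 0.4880;  N(−d₁) = N(-0.33) = 0.3707
P = 272·0.9268·0.4880 − 273·0.9743·0.3707 = 123.0197 − 98.6002 = 24.4195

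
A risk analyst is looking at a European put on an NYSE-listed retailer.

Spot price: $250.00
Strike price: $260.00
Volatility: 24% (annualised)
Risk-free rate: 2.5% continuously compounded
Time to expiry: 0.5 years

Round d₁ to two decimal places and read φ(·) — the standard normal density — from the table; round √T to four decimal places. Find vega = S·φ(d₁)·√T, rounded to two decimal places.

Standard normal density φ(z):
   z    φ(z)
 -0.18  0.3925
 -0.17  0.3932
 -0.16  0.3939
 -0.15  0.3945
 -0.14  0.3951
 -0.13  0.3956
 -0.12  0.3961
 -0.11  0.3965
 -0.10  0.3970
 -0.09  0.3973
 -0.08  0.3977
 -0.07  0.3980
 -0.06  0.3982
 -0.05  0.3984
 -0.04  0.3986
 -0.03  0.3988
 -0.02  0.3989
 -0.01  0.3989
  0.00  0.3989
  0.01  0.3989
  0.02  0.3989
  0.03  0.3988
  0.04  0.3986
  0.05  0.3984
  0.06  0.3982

σ√T = 0.24·√0.5 = 0.1697
ln(S/K) + (r + σ²/2)T = ln(250/260) + (0.025 + 0.24²/2)·0.5 = -0.0392 + 0.0269 = -0.0123
d₁ = -0.0123 / 0.1697 = -0.0726 → -0.07
√T = √0.5 = 0.7071
φ(d₁) = φ(-0.07) = 0.3980
vega = S·φ(d₁)·√T = 250·0.3980·0.7071 = 70.3564
(Vega is the same for a European call and put with the same parameters.)

70.36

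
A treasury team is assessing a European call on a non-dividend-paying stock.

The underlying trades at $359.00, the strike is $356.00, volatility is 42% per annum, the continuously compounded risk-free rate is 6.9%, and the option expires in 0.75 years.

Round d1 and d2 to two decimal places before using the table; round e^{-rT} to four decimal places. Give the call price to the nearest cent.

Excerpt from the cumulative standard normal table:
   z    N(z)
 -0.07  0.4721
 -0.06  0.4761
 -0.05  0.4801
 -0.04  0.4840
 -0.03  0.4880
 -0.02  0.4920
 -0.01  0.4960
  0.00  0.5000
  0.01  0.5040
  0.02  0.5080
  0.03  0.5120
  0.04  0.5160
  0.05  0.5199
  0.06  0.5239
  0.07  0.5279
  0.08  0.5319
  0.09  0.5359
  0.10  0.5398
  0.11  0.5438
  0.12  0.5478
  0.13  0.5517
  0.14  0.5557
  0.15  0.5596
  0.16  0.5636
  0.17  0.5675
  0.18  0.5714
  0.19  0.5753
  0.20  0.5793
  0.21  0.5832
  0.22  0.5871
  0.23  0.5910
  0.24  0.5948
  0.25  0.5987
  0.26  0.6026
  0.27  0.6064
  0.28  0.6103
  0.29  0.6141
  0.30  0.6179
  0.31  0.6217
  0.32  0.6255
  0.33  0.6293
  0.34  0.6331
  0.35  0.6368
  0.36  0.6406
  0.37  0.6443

σ√T = 0.42·√0.75 = 0.3637
d₁ = [ln(359/356) + (0.069 + 0.42²/2)·0.75] / 0.3637 = [0.0084 + 0.1179] / 0.3637 = 0.3472 → 0.35
d₂ = d₁ − σ√T = 0.3472 − 0.3637 = -0.0165 → -0.02
exp(−rT) = exp(−0.069·0.75) = 0.9496
N(d₁) = N(0.35) = 0.6368;  N(d₂) = N(-0.02) = 0.4920
C = 359·0.6368 − 356·0.9496·0.4920 = 228.6112 − 166.3243 = 62.2869

$62.29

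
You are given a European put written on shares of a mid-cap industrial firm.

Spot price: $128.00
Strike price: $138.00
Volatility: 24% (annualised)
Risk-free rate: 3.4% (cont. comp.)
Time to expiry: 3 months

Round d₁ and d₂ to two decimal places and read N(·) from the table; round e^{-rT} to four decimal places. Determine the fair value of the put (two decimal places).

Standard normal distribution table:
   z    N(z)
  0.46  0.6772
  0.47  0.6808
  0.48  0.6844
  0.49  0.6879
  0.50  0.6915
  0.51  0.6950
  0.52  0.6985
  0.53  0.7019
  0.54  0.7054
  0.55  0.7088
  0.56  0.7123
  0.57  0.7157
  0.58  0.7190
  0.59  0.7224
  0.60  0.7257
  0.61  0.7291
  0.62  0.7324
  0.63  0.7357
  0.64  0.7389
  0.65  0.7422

σ√T = 0.24·√0.25 = 0.1200
ln(S/K) + (r + σ²/2)T = ln(128/138) + (0.034 + 0.24²/2)·0.25 = -0.0752 + 0.0157 = -0.0595
d₁ = -0.0595 / 0.1200 = -0.4960 → -0.50
d₂ = d₁ − σ√T = -0.4960 − 0.1200 = -0.6160 → -0.62
exp(−rT) = exp(−0.034·0.25) = 0.9915
N(−d₂) = N(0.62) = 0.7324;  N(−d₁) = N(0.50) = 0.6915
P = 138·0.9915·0.7324 − 128·0.6915 = 100.2121 − 88.5120 = 11.7001

$11.70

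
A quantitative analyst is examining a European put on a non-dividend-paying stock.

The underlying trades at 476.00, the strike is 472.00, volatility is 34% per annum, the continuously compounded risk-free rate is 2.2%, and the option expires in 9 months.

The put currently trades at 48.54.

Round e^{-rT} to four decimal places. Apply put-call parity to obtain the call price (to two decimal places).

exp(−rT) = exp(−0.022·0.75) = 0.9836
Put-call parity: C − P = S − K·e^(−rT) = 476 − 472·0.9836 = 476 − 464.2592 = 11.7408
C = P + (C − P) = 48.54 + (11.7408) = 60.2808

60.28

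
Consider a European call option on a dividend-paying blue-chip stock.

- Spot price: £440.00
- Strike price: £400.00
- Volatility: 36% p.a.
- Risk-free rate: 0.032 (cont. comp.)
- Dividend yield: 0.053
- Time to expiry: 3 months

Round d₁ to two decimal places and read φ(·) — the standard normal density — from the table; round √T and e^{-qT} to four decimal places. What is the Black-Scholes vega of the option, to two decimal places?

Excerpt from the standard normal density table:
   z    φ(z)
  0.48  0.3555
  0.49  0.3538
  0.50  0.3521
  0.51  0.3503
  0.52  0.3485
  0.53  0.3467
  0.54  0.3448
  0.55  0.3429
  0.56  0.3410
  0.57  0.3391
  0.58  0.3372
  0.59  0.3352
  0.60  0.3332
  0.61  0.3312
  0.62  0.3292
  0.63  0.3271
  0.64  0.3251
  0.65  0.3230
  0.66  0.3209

72.77

σ√T = 0.36·√0.25 = 0.1800
ln(S/K) + (r − q + σ²/2)T = ln(440/400) + (0.032 − 0.053 + 0.36²/2)·0.25 = 0.0953 + 0.0109 = 0.1063
d₁ = 0.1063 / 0.1800 = 0.5903 → 0.59
√T = √0.25 = 0.5000
φ(d₁) = φ(0.59) = 0.3352
e^(−qT) = e^(−0.053·0.25) = 0.9868
vega = S·e^(−qT)·φ(d₁)·√T = 440·0.9868·0.3352·0.5000 = 72.7706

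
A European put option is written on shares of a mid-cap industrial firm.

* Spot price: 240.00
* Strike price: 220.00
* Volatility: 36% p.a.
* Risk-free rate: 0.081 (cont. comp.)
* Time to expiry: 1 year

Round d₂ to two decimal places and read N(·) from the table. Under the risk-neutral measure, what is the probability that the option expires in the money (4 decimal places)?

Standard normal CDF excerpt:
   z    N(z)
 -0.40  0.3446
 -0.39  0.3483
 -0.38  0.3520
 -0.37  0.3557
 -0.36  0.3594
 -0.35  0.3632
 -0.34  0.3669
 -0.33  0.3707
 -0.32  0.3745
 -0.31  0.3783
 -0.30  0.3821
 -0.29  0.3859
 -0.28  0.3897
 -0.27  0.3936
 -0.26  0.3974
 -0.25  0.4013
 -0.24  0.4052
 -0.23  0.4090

0.3859

σ√T = 0.36·√1 = 0.3600
d₁ = [ln(240/220) + (0.081 + 0.36²/2)·1] / 0.3600 = [0.0870 + 0.1458] / 0.3600 = 0.6467 which rounds to 0.65
d₂ = d₁ − σ√T = 0.6467 − 0.3600 = 0.2867 which rounds to 0.29
Pr(exercise) under Q = N(−d₂) = N(-0.29) = 0.3859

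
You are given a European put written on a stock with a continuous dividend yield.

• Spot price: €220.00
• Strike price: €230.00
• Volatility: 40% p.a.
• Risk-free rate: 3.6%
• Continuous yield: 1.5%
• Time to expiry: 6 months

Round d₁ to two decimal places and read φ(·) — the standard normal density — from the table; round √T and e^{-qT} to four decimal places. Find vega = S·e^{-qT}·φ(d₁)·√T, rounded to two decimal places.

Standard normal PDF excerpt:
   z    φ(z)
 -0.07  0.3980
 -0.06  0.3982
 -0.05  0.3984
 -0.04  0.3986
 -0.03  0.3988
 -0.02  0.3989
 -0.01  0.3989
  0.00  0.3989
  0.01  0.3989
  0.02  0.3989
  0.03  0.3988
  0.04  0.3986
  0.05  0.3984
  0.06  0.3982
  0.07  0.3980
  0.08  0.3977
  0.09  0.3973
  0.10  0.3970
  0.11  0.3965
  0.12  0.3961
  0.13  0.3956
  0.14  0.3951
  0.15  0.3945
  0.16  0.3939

61.59

σ√T = 0.4·√0.5 = 0.2828
ln(S/K) + (r − q + σ²/2)T = ln(220/230) + (0.036 − 0.015 + 0.4²/2)·0.5 = -0.0445 + 0.0505 = 0.0060
d₁ = 0.0060 / 0.2828 = 0.0214 which rounds to 0.02
√T = √0.5 = 0.7071
φ(d₁) = φ(0.02) = 0.3989
exp(−qT) = exp(−0.015·0.5) = 0.9925
vega = S·exp(−qT)·φ(d₁)·√T = 220·0.9925·0.3989·0.7071 = 61.5883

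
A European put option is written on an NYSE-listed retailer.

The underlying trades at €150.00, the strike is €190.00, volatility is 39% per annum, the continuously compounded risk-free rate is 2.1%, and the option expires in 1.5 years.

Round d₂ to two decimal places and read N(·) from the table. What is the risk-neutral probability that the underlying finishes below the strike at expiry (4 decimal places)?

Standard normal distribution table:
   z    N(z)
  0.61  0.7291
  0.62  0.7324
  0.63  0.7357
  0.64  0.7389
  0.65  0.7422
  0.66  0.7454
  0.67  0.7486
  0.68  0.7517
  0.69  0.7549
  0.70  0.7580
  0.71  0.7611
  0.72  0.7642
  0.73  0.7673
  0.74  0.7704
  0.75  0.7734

0.7486

σ√T = 0.39 × 1.2247 = 0.4777
d₁ = [ln(150/190) + (0.021 + 0.39²/2)·1.5] / 0.4777 = [-0.2364 + 0.1456] / 0.4777 = -0.1901 ⇒ -0.19
d₂ = d₁ − σ√T = -0.1901 − 0.4777 = -0.6678 ⇒ -0.67
Risk-neutral Pr[S_T < K] = N(−d₂) = N(0.67) = 0.7486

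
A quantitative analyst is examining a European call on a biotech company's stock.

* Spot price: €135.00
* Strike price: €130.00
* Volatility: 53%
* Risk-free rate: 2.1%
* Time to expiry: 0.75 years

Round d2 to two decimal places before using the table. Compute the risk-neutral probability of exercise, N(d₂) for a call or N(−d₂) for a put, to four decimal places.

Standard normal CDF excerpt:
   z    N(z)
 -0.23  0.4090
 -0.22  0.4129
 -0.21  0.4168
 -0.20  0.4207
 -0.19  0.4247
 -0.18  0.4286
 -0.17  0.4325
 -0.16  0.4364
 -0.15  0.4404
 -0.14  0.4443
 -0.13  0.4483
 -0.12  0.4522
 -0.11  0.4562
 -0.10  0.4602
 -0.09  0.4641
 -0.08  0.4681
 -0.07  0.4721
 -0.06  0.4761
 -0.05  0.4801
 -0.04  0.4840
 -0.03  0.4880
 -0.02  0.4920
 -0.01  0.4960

σ√T = 0.53 × 0.8660 = 0.4590
d₁ = [ln(135/130) + (0.021 + 0.53²/2)·0.75] / 0.4590 = [0.0377 + 0.1211] / 0.4590 = 0.3460 ≈ 0.35
d₂ = d₁ − σ√T = 0.3460 − 0.4590 = -0.1130 ≈ -0.11
Pr(exercise) under Q = N(d₂) = 0.4562

0.4562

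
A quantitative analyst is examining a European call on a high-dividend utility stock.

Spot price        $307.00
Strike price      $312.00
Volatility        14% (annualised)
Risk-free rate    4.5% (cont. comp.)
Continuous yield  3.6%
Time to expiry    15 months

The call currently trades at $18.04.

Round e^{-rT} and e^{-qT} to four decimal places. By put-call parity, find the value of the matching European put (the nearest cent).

exp(−qT) = exp(−0.036·1.25) = 0.9560;  exp(−rT) = exp(−0.045·1.25) = 0.9453
Put-call parity: C − P = S·e^(−qT) − K·e^(−rT) = 307·0.9560 − 312·0.9453 = 293.4920 − 294.9336 = -1.4416
P = C − (C − P) = 18.04 − (-1.4416) = 19.4816

$19.48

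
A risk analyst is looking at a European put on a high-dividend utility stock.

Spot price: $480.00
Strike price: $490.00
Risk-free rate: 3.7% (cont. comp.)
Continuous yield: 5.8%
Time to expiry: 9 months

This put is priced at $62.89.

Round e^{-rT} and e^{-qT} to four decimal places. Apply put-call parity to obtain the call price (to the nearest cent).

exp(−qT) = exp(−0.058·0.75) = 0.9574;  exp(−rT) = exp(−0.037·0.75) = 0.9726
Put-call parity: C − P = S·e^(−qT) − K·e^(−rT) = 480·0.9574 − 490·0.9726 = 459.5520 − 476.5740 = -17.0220
C = P + (C − P) = 62.89 + (-17.0220) = 45.8680

$45.87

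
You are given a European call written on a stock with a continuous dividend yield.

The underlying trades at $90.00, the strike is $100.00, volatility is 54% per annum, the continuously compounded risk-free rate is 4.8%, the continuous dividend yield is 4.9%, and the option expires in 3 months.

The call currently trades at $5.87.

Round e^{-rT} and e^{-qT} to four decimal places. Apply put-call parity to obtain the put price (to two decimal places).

exp(−qT) = exp(−0.049·0.25) = 0.9878;  exp(−rT) = exp(−0.048·0.25) = 0.9881
Put-call parity: C − P = S·e^(−qT) − K·e^(−rT) = 90·0.9878 − 100·0.9881 = 88.9020 − 98.8100 = -9.9080
P = C − (C − P) = 5.87 − (-9.9080) = 15.7780

$15.78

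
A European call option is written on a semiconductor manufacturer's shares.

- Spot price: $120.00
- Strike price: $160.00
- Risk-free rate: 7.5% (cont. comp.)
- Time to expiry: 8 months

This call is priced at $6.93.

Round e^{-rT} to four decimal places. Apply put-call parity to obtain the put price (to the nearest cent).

$39.12

e^(−rT) = e^(−0.075·0.6667) = 0.9512
Put-call parity: C − P = S − K·e^(−rT) = 120 − 160·0.9512 = 120 − 152.1920 = -32.1920
P = C − (C − P) = 6.93 − (-32.1920) = 39.1220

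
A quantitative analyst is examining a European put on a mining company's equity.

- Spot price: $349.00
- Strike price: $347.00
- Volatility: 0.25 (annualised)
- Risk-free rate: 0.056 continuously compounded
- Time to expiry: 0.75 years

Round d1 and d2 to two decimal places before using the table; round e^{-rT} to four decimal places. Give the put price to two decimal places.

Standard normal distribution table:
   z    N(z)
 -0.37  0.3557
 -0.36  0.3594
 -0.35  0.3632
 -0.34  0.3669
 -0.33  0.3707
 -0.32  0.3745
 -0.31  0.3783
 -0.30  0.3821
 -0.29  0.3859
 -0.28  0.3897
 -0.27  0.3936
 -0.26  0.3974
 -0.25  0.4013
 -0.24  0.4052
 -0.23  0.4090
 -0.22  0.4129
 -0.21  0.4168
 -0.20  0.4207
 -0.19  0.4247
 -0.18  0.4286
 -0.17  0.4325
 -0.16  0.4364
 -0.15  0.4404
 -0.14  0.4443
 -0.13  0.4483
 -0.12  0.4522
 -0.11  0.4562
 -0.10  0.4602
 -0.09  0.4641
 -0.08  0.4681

σ√T = 0.25·√0.75 = 0.2165
d₁ = [ln(349/347) + (0.056 + 0.25²/2)·0.75] / 0.2165 = [0.0057 + 0.0654] / 0.2165 = 0.3288 ≈ 0.33
d₂ = d₁ − σ√T = 0.3288 − 0.2165 = 0.1123 ≈ 0.11
e^(−rT) = e^(−0.056·0.75) = 0.9589
P = 347·0.9589·N(-0.11) − 349·N(-0.33) = 347·0.9589·0.4562 − 349·0.3707 = 151.7952 − 129.3743 = 22.4209

$22.42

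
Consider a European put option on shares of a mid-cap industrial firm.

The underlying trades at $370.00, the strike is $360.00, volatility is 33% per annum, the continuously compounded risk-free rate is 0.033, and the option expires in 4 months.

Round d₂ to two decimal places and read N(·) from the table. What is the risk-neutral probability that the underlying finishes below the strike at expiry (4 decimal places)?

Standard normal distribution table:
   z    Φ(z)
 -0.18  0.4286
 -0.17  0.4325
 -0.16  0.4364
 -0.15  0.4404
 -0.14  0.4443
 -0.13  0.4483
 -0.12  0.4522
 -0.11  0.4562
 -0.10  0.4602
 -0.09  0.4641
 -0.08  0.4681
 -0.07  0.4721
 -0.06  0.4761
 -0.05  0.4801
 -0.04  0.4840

0.4562

T = 0.3333;  σ√T = 0.1905
d₁ = [ln(370/360) + (0.033 + 0.33²/2)·0.3333] / 0.1905 = [0.0274 + 0.0291] / 0.1905 = 0.2968 → 0.30
d₂ = d₁ − σ√T = 0.2968 − 0.1905 = 0.1063 → 0.11
Pr(exercise) under Q = N(−d₂) = N(-0.11) = 0.4562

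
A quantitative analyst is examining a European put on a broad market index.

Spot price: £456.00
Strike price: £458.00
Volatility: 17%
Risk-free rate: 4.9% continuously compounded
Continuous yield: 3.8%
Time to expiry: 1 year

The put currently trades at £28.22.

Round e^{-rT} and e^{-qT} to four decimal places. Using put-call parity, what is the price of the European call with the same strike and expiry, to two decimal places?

exp(−qT) = exp(−0.038·1) = 0.9627;  exp(−rT) = exp(−0.049·1) = 0.9522
Put-call parity: C − P = S·e^(−qT) − K·e^(−rT) = 456·0.9627 − 458·0.9522 = 438.9912 − 436.1076 = 2.8836
C = P + (C − P) = 28.22 + (2.8836) = 31.1036

£31.10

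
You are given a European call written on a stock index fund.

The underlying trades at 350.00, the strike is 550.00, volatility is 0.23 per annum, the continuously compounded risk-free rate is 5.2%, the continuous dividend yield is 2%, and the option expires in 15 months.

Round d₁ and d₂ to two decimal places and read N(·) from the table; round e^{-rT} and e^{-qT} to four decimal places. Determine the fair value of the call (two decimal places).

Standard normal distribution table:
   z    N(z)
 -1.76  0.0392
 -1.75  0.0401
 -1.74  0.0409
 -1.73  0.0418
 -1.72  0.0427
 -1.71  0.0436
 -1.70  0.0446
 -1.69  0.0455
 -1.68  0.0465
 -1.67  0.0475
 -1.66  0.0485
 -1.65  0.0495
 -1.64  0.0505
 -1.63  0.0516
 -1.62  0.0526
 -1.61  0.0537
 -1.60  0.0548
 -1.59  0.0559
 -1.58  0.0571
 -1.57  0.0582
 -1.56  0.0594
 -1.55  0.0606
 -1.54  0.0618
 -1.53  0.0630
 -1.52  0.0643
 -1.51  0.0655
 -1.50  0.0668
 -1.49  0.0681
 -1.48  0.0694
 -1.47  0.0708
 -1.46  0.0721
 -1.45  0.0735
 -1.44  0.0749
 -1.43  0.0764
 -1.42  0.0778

σ√T = 0.23·√1.25 = 0.2571
ln(S/K) + (r − q + σ²/2)T = ln(350/550) + (0.052 − 0.02 + 0.23²/2)·1.25 = -0.4520 + 0.0731 = -0.3789
d₁ = -0.3789 / 0.2571 = -1.4736 which rounds to -1.47
d₂ = d₁ − σ√T = -1.4736 − 0.2571 = -1.7307 which rounds to -1.73
exp(−qT) = exp(−0.02·1.25) = 0.9753;  exp(−rT) = exp(−0.052·1.25) = 0.9371
C = 350·0.9753·N(-1.47) − 550·0.9371·N(-1.73) = 350·0.9753·0.0708 − 550·0.9371·0.0418 = 24.1679 − 21.5439 = 2.6240

2.62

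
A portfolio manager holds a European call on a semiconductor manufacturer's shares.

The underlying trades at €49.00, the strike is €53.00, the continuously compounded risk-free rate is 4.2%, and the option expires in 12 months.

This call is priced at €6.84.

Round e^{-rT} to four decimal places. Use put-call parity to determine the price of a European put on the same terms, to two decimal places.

€8.66

e^(−rT) = e^(−0.042·1) = 0.9589
Put-call parity: C − P = S − K·e^(−rT) = 49 − 53·0.9589 = 49 − 50.8217 = -1.8217
P = C − (C − P) = 6.84 − (-1.8217) = 8.6617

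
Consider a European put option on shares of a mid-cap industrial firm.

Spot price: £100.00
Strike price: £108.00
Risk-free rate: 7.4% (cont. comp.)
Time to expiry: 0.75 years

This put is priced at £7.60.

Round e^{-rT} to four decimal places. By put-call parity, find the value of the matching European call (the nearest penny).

£5.43

exp(−rT) = exp(−0.074·0.75) = 0.9460
Put-call parity: C − P = S − K·e^(−rT) = 100 − 108·0.9460 = 100 − 102.1680 = -2.1680
C = P + (C − P) = 7.60 + (-2.1680) = 5.4320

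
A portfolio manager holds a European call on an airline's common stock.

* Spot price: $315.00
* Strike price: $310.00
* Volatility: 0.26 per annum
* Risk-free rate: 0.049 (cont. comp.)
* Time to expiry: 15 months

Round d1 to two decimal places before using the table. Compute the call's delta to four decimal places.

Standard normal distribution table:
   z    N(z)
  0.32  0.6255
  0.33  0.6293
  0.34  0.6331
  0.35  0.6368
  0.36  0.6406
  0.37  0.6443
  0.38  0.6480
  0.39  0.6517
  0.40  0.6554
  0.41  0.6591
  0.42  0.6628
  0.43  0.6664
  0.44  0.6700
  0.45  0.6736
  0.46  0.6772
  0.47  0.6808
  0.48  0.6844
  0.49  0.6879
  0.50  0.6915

σ√T = 0.26 × 1.1180 = 0.2907
ln(S/K) + (r + σ²/2)T = ln(315/310) + (0.049 + 0.26²/2)·1.25 = 0.0160 + 0.1035 = 0.1195
d₁ = 0.1195 / 0.2907 = 0.4111 → 0.41
N(d₁) = N(0.41) = 0.6591
Δ_call = N(d₁) = 0.6591

0.6591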